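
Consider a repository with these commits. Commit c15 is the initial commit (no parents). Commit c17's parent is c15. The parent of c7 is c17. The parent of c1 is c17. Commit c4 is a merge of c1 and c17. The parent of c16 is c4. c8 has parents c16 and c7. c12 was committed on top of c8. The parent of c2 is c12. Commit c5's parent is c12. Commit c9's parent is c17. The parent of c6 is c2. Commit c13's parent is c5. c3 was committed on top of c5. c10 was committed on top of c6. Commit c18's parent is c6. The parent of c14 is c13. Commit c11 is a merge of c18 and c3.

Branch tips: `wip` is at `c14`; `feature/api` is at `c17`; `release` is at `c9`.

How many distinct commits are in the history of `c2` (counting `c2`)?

Walking parent pointers from c2: reachable set = {c1, c12, c15, c16, c17, c2, c4, c7, c8}.
That is 9 commits.

9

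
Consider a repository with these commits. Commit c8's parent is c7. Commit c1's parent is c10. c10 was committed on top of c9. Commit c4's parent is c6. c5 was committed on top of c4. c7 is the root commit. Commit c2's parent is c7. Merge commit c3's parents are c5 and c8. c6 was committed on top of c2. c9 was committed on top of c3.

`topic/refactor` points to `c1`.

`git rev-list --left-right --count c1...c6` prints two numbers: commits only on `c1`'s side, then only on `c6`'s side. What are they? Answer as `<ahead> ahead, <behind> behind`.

7 ahead, 0 behind

Reachable from c1: {c1, c10, c2, c3, c4, c5, c6, c7, c8, c9}.
Reachable from c6: {c2, c6, c7}.
Only in c1's history (ahead): {c1, c10, c3, c4, c5, c8, c9} — 7.
Only in c6's history (behind): {} — 0.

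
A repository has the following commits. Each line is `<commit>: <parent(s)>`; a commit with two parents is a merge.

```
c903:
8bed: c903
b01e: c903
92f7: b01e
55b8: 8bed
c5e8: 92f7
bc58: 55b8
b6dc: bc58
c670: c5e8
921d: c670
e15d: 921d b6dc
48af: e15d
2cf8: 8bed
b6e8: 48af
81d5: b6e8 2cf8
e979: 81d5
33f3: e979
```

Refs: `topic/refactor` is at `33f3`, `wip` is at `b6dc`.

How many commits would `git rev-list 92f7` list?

Walking parent pointers from 92f7: reachable set = {92f7, b01e, c903}.
That is 3 commits.

3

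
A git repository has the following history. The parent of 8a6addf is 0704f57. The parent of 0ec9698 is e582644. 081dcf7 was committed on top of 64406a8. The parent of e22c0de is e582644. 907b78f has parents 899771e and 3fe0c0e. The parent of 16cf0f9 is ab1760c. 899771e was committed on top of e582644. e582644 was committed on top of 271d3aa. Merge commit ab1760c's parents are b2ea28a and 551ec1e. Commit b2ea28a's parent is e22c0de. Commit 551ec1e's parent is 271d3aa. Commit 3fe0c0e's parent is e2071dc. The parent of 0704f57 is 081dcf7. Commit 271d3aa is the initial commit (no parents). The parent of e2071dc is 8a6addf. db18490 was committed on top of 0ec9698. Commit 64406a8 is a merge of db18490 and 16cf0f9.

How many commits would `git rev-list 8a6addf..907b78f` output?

4

Reachable from 907b78f: {0704f57, 081dcf7, 0ec9698, 16cf0f9, 271d3aa, 3fe0c0e, 551ec1e, 64406a8, 899771e, 8a6addf, 907b78f, ab1760c, b2ea28a, db18490, e2071dc, e22c0de, e582644}.
Reachable from 8a6addf: {0704f57, 081dcf7, 0ec9698, 16cf0f9, 271d3aa, 551ec1e, 64406a8, 8a6addf, ab1760c, b2ea28a, db18490, e22c0de, e582644}.
In 907b78f's history but not 8a6addf's: {3fe0c0e, 899771e, 907b78f, e2071dc} — 4 commits.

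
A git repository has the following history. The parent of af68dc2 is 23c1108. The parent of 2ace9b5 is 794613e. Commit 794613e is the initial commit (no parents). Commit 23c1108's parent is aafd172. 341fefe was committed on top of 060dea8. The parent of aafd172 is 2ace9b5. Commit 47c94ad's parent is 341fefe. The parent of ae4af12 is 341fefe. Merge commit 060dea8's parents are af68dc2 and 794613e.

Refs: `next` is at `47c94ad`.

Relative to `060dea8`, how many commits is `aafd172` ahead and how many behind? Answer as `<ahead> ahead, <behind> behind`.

Reachable from aafd172: {2ace9b5, 794613e, aafd172}.
Reachable from 060dea8: {060dea8, 23c1108, 2ace9b5, 794613e, aafd172, af68dc2}.
Only in aafd172's history (ahead): {} — 0.
Only in 060dea8's history (behind): {060dea8, 23c1108, af68dc2} — 3.

0 ahead, 3 behind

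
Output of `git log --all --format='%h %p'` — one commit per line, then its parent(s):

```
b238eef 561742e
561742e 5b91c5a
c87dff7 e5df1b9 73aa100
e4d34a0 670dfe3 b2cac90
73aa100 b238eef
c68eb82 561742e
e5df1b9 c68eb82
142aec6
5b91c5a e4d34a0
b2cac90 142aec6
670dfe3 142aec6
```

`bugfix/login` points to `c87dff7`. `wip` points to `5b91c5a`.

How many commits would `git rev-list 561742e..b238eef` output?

1

Reachable from b238eef: {142aec6, 561742e, 5b91c5a, 670dfe3, b238eef, b2cac90, e4d34a0}.
Reachable from 561742e: {142aec6, 561742e, 5b91c5a, 670dfe3, b2cac90, e4d34a0}.
In b238eef's history but not 561742e's: {b238eef} — 1 commit.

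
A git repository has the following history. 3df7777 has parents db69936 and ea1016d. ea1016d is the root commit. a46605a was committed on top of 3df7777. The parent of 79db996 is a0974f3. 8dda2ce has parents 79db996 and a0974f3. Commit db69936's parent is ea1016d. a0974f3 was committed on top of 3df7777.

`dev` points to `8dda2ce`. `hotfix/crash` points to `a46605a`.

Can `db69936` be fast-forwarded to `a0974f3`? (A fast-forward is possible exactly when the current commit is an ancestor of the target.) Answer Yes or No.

Yes

A fast-forward from db69936 to a0974f3 is possible iff db69936 is an ancestor of a0974f3.
Ancestors of a0974f3: {3df7777, a0974f3, db69936, ea1016d}.
db69936 is among them, so fast-forward is possible.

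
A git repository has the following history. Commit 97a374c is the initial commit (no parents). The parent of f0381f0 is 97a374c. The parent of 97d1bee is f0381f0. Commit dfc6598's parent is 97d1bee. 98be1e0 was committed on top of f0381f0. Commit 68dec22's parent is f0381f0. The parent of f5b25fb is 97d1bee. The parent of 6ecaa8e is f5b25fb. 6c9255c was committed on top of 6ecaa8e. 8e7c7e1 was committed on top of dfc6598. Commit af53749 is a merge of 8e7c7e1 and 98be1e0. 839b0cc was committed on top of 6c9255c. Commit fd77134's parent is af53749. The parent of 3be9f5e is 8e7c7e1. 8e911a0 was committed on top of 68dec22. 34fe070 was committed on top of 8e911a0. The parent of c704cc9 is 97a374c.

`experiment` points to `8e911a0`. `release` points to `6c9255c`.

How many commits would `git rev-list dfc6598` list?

4

Walking parent pointers from dfc6598: reachable set = {97a374c, 97d1bee, dfc6598, f0381f0}.
That is 4 commits.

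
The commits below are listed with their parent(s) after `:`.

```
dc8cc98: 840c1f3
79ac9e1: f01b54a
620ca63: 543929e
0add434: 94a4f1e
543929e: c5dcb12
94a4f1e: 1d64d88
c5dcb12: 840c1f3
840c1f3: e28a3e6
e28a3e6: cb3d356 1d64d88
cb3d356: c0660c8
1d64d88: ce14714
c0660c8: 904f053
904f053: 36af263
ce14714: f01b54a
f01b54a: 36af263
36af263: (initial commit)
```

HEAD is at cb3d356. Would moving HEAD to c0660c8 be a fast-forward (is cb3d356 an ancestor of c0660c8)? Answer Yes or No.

A fast-forward from cb3d356 to c0660c8 is possible iff cb3d356 is an ancestor of c0660c8.
Ancestors of c0660c8: {36af263, 904f053, c0660c8}.
cb3d356 is not among them, so fast-forward is not possible.

No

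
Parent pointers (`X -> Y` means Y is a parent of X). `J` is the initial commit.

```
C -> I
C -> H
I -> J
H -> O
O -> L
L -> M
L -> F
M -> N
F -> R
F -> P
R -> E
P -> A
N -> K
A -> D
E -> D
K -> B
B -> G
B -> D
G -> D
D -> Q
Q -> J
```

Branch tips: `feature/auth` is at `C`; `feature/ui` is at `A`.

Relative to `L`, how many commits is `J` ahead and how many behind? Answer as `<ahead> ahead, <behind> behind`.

Reachable from J: {J}.
Reachable from L: {A, B, D, E, F, G, J, K, L, M, N, P, Q, R}.
Only in J's history (ahead): {} — 0.
Only in L's history (behind): {A, B, D, E, F, G, K, L, M, N, P, Q, R} — 13.

0 ahead, 13 behind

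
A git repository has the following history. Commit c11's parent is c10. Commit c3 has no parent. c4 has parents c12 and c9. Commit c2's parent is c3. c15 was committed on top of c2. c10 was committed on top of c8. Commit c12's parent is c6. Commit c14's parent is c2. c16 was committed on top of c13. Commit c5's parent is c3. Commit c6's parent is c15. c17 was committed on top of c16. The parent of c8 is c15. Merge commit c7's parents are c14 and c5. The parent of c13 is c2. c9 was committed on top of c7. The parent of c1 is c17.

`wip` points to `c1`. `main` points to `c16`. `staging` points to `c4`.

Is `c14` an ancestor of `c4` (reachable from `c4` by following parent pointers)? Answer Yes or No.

Ancestors of c4 (commits reachable by following parents): {c12, c14, c15, c2, c3, c4, c5, c6, c7, c9}.
c14 is in that set, so it is an ancestor of c4.

Yes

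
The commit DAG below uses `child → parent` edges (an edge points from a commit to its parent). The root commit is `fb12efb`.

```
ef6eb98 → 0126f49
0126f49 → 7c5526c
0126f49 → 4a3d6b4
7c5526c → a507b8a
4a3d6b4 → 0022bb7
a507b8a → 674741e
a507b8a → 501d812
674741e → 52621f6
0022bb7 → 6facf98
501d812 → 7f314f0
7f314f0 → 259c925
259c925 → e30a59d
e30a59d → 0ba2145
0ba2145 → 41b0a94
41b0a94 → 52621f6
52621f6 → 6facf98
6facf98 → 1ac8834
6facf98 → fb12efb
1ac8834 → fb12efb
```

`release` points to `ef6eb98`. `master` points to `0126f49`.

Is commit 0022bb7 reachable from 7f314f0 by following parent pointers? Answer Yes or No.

Ancestors of 7f314f0: {0ba2145, 1ac8834, 259c925, 41b0a94, 52621f6, 6facf98, 7f314f0, e30a59d, fb12efb}.
0022bb7 is not in that set, so it is not an ancestor of 7f314f0.

No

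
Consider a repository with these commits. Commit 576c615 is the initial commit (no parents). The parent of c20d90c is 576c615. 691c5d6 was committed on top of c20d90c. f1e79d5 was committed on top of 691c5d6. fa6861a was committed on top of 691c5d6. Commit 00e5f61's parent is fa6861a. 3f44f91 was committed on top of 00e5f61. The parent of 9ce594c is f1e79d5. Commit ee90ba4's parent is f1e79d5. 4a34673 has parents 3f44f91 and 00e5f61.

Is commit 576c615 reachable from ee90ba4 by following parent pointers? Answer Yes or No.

Yes

Ancestors of ee90ba4 (commits reachable by following parents): {576c615, 691c5d6, c20d90c, ee90ba4, f1e79d5}.
576c615 is in that set, so it is an ancestor of ee90ba4.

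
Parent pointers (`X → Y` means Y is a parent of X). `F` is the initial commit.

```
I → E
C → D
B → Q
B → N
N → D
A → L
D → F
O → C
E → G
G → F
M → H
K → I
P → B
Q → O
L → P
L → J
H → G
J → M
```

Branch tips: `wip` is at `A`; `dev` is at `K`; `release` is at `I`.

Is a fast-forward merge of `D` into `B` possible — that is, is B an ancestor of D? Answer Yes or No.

No

A fast-forward from B to D is possible iff B is an ancestor of D.
Ancestors of D: {D, F}.
B is not among them, so fast-forward is not possible.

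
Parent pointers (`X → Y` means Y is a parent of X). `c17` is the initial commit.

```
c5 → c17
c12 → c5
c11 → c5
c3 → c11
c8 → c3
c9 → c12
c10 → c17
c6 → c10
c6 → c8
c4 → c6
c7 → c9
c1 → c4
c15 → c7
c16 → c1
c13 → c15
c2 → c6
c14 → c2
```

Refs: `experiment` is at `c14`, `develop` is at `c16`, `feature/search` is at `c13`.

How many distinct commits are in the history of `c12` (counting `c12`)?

3

Walking parent pointers from c12: reachable set = {c12, c17, c5}.
That is 3 commits.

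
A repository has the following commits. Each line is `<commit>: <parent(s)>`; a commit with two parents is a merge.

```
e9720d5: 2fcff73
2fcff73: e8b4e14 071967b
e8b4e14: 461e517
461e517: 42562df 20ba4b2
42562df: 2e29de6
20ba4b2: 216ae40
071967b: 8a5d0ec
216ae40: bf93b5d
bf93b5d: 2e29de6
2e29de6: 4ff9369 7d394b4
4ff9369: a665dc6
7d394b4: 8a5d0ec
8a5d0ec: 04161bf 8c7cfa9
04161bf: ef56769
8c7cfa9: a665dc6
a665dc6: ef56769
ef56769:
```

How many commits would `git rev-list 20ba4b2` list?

11

Walking parent pointers from 20ba4b2: reachable set = {04161bf, 20ba4b2, 216ae40, 2e29de6, 4ff9369, 7d394b4, 8a5d0ec, 8c7cfa9, a665dc6, bf93b5d, ef56769}.
That is 11 commits.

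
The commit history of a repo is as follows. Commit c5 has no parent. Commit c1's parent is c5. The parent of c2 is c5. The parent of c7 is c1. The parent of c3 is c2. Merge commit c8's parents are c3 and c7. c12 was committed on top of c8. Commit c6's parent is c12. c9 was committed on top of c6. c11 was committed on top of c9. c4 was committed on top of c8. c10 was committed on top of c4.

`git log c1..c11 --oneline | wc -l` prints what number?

8

Reachable from c11: {c1, c11, c12, c2, c3, c5, c6, c7, c8, c9}.
Reachable from c1: {c1, c5}.
In c11's history but not c1's: {c11, c12, c2, c3, c6, c7, c8, c9} — 8 commits.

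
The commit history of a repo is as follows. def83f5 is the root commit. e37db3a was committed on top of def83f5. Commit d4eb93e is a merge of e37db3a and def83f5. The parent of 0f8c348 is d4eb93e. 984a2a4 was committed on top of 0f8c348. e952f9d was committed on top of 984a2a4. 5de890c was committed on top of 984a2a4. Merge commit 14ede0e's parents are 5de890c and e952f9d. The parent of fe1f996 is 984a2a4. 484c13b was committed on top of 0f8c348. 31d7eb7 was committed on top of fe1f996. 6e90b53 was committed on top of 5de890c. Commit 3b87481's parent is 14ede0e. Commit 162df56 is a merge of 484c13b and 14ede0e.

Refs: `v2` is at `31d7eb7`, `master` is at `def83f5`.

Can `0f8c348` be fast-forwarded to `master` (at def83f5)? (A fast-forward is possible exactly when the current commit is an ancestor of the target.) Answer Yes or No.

A fast-forward from 0f8c348 to def83f5 is possible iff 0f8c348 is an ancestor of def83f5.
Ancestors of def83f5: {def83f5}.
0f8c348 is not among them, so fast-forward is not possible.

No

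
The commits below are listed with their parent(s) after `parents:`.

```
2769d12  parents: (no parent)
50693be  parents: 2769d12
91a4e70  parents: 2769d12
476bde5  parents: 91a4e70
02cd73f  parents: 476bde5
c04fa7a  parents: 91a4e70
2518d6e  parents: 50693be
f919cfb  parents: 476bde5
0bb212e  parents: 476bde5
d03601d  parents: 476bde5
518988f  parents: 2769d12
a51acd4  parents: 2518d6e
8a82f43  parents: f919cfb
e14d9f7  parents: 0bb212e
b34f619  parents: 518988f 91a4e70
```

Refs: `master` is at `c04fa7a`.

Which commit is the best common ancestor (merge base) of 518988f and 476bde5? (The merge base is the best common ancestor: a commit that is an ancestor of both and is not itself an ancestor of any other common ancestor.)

Ancestors of 518988f: {2769d12, 518988f}.
Ancestors of 476bde5: {2769d12, 476bde5, 91a4e70}.
Common ancestors: {2769d12}.
The only common ancestor is 2769d12, so it is the merge base.

2769d12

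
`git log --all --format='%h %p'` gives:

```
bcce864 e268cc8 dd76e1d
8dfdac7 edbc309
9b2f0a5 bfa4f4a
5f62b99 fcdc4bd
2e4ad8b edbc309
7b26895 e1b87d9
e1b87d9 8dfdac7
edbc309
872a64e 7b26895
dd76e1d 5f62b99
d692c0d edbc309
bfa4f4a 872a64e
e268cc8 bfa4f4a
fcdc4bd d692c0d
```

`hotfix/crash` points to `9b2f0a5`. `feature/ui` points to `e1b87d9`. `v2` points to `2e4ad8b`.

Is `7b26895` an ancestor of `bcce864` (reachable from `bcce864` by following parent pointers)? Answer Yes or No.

Ancestors of bcce864 (commits reachable by following parents): {5f62b99, 7b26895, 872a64e, 8dfdac7, bcce864, bfa4f4a, d692c0d, dd76e1d, e1b87d9, e268cc8, edbc309, fcdc4bd}.
7b26895 is in that set, so it is an ancestor of bcce864.

Yes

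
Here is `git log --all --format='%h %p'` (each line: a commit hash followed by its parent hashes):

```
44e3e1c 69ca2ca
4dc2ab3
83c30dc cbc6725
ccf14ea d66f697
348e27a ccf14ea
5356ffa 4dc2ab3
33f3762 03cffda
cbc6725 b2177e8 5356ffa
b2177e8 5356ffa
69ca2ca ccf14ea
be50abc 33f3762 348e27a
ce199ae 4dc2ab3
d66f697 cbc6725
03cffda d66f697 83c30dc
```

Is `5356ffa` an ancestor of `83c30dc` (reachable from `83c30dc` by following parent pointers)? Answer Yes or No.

Ancestors of 83c30dc (commits reachable by following parents): {4dc2ab3, 5356ffa, 83c30dc, b2177e8, cbc6725}.
5356ffa is in that set, so it is an ancestor of 83c30dc.

Yes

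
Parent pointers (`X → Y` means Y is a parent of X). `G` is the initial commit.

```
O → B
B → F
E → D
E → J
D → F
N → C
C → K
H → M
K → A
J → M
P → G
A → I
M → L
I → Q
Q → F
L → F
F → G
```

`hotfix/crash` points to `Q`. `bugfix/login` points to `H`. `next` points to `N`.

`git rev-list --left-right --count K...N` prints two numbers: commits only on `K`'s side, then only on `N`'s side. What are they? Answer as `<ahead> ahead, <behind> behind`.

Reachable from K: {A, F, G, I, K, Q}.
Reachable from N: {A, C, F, G, I, K, N, Q}.
Only in K's history (ahead): {} — 0.
Only in N's history (behind): {C, N} — 2.

0 ahead, 2 behind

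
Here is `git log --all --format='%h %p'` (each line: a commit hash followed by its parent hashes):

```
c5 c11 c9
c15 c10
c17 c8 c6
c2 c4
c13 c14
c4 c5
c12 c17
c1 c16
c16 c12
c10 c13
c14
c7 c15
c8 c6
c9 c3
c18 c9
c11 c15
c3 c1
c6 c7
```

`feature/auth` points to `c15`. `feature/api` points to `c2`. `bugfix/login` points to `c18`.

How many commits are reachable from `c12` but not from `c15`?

5

Reachable from c12: {c10, c12, c13, c14, c15, c17, c6, c7, c8}.
Reachable from c15: {c10, c13, c14, c15}.
In c12's history but not c15's: {c12, c17, c6, c7, c8} — 5 commits.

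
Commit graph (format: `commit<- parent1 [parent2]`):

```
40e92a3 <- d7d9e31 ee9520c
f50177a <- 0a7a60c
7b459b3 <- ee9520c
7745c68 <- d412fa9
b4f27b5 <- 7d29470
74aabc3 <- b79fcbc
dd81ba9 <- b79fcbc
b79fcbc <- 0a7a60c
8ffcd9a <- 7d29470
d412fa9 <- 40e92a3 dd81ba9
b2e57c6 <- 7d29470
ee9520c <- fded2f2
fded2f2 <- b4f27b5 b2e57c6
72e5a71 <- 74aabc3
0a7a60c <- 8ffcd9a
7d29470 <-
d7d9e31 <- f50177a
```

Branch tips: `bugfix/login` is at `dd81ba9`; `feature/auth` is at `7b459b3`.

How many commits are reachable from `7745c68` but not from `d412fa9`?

Reachable from 7745c68: {0a7a60c, 40e92a3, 7745c68, 7d29470, 8ffcd9a, b2e57c6, b4f27b5, b79fcbc, d412fa9, d7d9e31, dd81ba9, ee9520c, f50177a, fded2f2}.
Reachable from d412fa9: {0a7a60c, 40e92a3, 7d29470, 8ffcd9a, b2e57c6, b4f27b5, b79fcbc, d412fa9, d7d9e31, dd81ba9, ee9520c, f50177a, fded2f2}.
In 7745c68's history but not d412fa9's: {7745c68} — 1 commit.

1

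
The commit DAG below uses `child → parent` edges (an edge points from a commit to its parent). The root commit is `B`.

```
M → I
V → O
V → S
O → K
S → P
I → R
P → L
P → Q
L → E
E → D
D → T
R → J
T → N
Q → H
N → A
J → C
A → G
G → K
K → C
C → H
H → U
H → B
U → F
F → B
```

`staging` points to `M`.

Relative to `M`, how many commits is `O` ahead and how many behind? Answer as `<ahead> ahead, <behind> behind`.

Reachable from O: {B, C, F, H, K, O, U}.
Reachable from M: {B, C, F, H, I, J, M, R, U}.
Only in O's history (ahead): {K, O} — 2.
Only in M's history (behind): {I, J, M, R} — 4.

2 ahead, 4 behind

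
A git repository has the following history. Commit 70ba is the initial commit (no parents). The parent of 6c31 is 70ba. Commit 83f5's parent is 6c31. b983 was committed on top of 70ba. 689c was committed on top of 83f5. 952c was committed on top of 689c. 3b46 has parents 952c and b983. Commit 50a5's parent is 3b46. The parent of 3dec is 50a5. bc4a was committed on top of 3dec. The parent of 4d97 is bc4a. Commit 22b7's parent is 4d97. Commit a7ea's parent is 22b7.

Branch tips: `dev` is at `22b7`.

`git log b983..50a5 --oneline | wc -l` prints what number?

6

Reachable from 50a5: {3b46, 50a5, 689c, 6c31, 70ba, 83f5, 952c, b983}.
Reachable from b983: {70ba, b983}.
In 50a5's history but not b983's: {3b46, 50a5, 689c, 6c31, 83f5, 952c} — 6 commits.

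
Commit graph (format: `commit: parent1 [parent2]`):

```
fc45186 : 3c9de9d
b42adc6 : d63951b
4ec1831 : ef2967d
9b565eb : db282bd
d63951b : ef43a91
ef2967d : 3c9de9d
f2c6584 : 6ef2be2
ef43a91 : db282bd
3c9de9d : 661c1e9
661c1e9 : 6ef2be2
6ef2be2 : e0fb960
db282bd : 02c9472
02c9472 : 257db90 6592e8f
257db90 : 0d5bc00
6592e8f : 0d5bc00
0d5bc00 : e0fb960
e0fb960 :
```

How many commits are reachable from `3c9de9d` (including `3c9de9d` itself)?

4

Walking parent pointers from 3c9de9d: reachable set = {3c9de9d, 661c1e9, 6ef2be2, e0fb960}.
That is 4 commits.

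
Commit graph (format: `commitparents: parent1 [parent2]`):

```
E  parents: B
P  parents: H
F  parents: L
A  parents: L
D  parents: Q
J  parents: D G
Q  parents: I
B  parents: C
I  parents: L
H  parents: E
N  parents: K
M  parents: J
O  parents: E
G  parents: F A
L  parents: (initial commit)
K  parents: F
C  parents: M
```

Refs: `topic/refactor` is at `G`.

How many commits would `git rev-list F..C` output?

8

Reachable from C: {A, C, D, F, G, I, J, L, M, Q}.
Reachable from F: {F, L}.
In C's history but not F's: {A, C, D, G, I, J, M, Q} — 8 commits.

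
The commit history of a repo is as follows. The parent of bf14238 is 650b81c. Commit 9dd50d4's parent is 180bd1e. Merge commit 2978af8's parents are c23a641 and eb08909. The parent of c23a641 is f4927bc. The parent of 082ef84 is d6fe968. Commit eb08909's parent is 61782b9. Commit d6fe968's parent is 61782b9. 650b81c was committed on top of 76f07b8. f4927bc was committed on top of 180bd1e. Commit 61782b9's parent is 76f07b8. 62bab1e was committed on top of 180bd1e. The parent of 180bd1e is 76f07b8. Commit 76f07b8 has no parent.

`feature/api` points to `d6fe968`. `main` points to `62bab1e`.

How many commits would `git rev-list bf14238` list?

Walking parent pointers from bf14238: reachable set = {650b81c, 76f07b8, bf14238}.
That is 3 commits.

3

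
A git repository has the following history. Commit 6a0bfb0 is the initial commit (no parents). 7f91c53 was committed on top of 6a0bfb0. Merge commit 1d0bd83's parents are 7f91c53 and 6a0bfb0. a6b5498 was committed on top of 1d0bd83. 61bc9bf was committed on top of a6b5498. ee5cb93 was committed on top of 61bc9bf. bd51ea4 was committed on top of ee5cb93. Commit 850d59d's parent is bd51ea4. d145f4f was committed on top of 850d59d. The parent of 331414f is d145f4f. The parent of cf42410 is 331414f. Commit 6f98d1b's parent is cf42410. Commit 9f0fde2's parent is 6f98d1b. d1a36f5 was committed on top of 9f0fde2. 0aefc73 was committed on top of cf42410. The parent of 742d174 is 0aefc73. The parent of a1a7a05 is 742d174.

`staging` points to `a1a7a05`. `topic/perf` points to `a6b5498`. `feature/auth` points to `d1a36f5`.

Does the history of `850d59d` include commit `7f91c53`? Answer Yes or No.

Ancestors of 850d59d (commits reachable by following parents): {1d0bd83, 61bc9bf, 6a0bfb0, 7f91c53, 850d59d, a6b5498, bd51ea4, ee5cb93}.
7f91c53 is in that set, so it is an ancestor of 850d59d.

Yes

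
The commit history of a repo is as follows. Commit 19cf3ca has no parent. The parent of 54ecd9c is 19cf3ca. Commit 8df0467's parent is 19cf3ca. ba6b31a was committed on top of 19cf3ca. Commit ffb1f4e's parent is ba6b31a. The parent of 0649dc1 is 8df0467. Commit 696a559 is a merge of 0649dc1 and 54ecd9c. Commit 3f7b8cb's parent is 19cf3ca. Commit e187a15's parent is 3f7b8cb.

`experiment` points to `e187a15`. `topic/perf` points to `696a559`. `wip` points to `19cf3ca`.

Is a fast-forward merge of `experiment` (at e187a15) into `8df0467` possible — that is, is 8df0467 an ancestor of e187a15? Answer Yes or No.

No

A fast-forward from 8df0467 to e187a15 is possible iff 8df0467 is an ancestor of e187a15.
Ancestors of e187a15: {19cf3ca, 3f7b8cb, e187a15}.
8df0467 is not among them, so fast-forward is not possible.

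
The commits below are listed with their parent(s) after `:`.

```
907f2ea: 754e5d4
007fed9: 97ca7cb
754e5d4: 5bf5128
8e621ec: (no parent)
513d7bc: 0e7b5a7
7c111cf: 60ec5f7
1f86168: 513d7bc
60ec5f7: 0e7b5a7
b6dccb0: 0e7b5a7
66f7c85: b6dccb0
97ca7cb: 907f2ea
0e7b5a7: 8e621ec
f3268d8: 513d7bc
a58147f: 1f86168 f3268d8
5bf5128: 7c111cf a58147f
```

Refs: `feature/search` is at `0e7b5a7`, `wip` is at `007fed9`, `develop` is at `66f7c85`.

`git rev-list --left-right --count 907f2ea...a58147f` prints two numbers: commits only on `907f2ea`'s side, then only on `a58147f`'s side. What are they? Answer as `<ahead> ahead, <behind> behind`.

5 ahead, 0 behind

Reachable from 907f2ea: {0e7b5a7, 1f86168, 513d7bc, 5bf5128, 60ec5f7, 754e5d4, 7c111cf, 8e621ec, 907f2ea, a58147f, f3268d8}.
Reachable from a58147f: {0e7b5a7, 1f86168, 513d7bc, 8e621ec, a58147f, f3268d8}.
Only in 907f2ea's history (ahead): {5bf5128, 60ec5f7, 754e5d4, 7c111cf, 907f2ea} — 5.
Only in a58147f's history (behind): {} — 0.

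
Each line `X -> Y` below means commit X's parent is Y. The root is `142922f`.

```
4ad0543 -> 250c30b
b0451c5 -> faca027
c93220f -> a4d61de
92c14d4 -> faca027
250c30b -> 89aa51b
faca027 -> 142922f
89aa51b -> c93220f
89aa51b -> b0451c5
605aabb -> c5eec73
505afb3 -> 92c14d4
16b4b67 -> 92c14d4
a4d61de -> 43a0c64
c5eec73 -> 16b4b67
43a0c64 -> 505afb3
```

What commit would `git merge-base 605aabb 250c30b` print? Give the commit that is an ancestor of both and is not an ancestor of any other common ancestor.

Ancestors of 605aabb: {142922f, 16b4b67, 605aabb, 92c14d4, c5eec73, faca027}.
Ancestors of 250c30b: {142922f, 250c30b, 43a0c64, 505afb3, 89aa51b, 92c14d4, a4d61de, b0451c5, c93220f, faca027}.
Common ancestors: {142922f, 92c14d4, faca027}.
Among these, 92c14d4 is not an ancestor of any other common ancestor — it is the merge base.

92c14d4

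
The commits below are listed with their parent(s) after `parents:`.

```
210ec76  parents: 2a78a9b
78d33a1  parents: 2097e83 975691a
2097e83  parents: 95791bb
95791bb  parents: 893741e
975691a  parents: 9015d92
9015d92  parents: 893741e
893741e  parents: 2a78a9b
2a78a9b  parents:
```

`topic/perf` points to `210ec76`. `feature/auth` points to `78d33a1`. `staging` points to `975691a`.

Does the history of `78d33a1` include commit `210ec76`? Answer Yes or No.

No

Ancestors of 78d33a1: {2097e83, 2a78a9b, 78d33a1, 893741e, 9015d92, 95791bb, 975691a}.
210ec76 is not in that set, so it is not an ancestor of 78d33a1.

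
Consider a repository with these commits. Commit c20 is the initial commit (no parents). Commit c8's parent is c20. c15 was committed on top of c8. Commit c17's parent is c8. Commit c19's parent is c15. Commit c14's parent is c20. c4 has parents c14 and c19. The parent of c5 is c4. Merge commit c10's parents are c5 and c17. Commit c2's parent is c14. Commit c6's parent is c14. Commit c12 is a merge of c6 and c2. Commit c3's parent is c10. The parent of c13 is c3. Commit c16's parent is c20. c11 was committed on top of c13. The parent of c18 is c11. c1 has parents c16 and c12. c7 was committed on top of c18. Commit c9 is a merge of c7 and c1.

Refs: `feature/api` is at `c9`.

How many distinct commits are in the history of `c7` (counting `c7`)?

Walking parent pointers from c7: reachable set = {c10, c11, c13, c14, c15, c17, c18, c19, c20, c3, c4, c5, c7, c8}.
That is 14 commits.

14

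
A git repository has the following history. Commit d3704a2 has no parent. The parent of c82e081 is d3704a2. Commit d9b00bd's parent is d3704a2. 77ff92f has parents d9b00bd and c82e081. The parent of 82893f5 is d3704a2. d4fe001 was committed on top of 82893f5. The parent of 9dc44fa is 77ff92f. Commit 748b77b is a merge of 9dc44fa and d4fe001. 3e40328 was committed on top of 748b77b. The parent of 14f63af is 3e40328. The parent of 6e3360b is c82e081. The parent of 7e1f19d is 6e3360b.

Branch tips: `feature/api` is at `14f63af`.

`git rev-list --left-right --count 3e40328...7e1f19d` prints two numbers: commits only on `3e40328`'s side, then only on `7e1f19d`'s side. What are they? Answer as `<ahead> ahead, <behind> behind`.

7 ahead, 2 behind

Reachable from 3e40328: {3e40328, 748b77b, 77ff92f, 82893f5, 9dc44fa, c82e081, d3704a2, d4fe001, d9b00bd}.
Reachable from 7e1f19d: {6e3360b, 7e1f19d, c82e081, d3704a2}.
Only in 3e40328's history (ahead): {3e40328, 748b77b, 77ff92f, 82893f5, 9dc44fa, d4fe001, d9b00bd} — 7.
Only in 7e1f19d's history (behind): {6e3360b, 7e1f19d} — 2.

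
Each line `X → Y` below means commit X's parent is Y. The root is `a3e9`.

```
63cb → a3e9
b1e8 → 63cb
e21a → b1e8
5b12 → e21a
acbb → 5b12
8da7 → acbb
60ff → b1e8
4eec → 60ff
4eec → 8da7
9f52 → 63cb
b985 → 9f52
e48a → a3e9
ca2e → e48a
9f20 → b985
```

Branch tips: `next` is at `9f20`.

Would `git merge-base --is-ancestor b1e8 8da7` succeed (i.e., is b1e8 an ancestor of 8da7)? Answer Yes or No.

Yes

Ancestors of 8da7 (commits reachable by following parents): {5b12, 63cb, 8da7, a3e9, acbb, b1e8, e21a}.
b1e8 is in that set, so it is an ancestor of 8da7.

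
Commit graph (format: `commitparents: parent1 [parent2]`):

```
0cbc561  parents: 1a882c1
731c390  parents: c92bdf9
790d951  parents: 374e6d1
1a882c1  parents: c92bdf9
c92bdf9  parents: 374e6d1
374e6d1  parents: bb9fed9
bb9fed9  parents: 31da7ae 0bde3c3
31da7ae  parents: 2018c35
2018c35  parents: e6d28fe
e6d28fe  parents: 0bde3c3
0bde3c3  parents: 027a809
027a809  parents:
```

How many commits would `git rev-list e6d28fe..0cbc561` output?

7

Reachable from 0cbc561: {027a809, 0bde3c3, 0cbc561, 1a882c1, 2018c35, 31da7ae, 374e6d1, bb9fed9, c92bdf9, e6d28fe}.
Reachable from e6d28fe: {027a809, 0bde3c3, e6d28fe}.
In 0cbc561's history but not e6d28fe's: {0cbc561, 1a882c1, 2018c35, 31da7ae, 374e6d1, bb9fed9, c92bdf9} — 7 commits.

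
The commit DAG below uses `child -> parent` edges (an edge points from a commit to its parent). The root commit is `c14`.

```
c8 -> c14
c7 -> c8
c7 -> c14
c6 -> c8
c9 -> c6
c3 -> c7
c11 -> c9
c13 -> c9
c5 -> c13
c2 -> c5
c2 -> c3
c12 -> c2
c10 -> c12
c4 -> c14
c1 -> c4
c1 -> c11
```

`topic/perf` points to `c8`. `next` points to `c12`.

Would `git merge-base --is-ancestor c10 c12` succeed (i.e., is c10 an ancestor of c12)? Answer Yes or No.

Ancestors of c12: {c12, c13, c14, c2, c3, c5, c6, c7, c8, c9}.
c10 is not in that set, so it is not an ancestor of c12.

No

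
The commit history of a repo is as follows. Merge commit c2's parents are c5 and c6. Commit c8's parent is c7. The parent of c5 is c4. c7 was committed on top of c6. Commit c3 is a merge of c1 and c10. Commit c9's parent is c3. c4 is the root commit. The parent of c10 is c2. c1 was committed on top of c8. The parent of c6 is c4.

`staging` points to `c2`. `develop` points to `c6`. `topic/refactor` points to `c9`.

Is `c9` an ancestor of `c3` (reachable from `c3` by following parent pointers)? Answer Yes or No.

Ancestors of c3: {c1, c10, c2, c3, c4, c5, c6, c7, c8}.
c9 is not in that set, so it is not an ancestor of c3.

No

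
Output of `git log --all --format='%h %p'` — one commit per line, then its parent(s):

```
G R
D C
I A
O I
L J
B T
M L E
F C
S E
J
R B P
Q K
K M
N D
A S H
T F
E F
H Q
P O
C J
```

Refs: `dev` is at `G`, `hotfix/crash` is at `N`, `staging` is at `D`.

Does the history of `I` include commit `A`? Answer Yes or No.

Yes

Ancestors of I (commits reachable by following parents): {A, C, E, F, H, I, J, K, L, M, Q, S}.
A is in that set, so it is an ancestor of I.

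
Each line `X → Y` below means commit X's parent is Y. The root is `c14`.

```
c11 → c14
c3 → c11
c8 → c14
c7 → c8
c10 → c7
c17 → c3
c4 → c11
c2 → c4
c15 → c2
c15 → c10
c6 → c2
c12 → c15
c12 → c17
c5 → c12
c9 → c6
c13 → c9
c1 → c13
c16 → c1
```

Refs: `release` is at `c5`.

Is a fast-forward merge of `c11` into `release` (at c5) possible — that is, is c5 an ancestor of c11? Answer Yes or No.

No

A fast-forward from c5 to c11 is possible iff c5 is an ancestor of c11.
Ancestors of c11: {c11, c14}.
c5 is not among them, so fast-forward is not possible.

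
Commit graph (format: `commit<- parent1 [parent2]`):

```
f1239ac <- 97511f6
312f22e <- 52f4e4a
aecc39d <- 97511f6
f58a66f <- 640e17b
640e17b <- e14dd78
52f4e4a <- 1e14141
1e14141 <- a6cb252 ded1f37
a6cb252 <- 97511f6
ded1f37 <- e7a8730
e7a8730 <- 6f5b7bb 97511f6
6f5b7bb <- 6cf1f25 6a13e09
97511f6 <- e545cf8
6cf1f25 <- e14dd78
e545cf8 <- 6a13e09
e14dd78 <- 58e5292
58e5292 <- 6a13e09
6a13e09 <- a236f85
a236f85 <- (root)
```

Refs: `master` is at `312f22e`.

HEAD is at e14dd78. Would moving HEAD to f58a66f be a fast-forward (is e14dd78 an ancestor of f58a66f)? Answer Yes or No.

A fast-forward from e14dd78 to f58a66f is possible iff e14dd78 is an ancestor of f58a66f.
Ancestors of f58a66f: {58e5292, 640e17b, 6a13e09, a236f85, e14dd78, f58a66f}.
e14dd78 is among them, so fast-forward is possible.

Yes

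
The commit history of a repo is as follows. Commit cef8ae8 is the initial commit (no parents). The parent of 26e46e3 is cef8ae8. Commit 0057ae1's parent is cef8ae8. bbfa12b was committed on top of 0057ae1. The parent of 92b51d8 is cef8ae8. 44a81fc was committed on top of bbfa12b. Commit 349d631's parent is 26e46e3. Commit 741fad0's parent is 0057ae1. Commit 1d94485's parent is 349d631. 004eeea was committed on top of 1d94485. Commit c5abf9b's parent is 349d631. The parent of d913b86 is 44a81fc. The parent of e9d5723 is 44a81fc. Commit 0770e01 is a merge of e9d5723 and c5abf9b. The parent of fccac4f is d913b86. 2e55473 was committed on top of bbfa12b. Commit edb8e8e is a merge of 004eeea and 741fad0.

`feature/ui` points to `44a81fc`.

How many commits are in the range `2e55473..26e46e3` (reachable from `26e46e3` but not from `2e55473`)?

Reachable from 26e46e3: {26e46e3, cef8ae8}.
Reachable from 2e55473: {0057ae1, 2e55473, bbfa12b, cef8ae8}.
In 26e46e3's history but not 2e55473's: {26e46e3} — 1 commit.

1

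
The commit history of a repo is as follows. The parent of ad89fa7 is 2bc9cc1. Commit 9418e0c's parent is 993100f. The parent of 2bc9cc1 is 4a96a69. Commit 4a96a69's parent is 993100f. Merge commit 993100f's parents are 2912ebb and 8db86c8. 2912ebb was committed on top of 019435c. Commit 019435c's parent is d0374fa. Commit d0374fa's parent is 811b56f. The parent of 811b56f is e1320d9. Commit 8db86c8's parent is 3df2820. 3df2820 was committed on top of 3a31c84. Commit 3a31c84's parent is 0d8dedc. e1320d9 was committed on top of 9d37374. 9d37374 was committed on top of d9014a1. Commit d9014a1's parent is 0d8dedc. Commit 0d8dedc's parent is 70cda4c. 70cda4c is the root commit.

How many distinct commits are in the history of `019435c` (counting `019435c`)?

Walking parent pointers from 019435c: reachable set = {019435c, 0d8dedc, 70cda4c, 811b56f, 9d37374, d0374fa, d9014a1, e1320d9}.
That is 8 commits.

8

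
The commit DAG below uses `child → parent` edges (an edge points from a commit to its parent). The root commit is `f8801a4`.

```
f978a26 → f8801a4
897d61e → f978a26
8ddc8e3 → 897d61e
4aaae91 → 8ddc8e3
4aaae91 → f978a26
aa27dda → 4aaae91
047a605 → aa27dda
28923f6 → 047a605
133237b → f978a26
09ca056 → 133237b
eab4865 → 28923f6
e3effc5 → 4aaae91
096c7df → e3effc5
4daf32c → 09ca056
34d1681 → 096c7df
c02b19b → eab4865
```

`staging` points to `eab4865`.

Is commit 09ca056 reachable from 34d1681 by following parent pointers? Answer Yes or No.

Ancestors of 34d1681: {096c7df, 34d1681, 4aaae91, 897d61e, 8ddc8e3, e3effc5, f8801a4, f978a26}.
09ca056 is not in that set, so it is not an ancestor of 34d1681.

No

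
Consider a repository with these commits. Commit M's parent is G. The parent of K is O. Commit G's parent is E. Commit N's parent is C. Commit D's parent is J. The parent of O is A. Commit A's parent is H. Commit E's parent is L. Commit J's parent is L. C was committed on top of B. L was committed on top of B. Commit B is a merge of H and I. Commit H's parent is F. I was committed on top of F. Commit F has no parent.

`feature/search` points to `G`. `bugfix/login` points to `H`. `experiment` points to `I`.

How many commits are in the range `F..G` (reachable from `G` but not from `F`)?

Reachable from G: {B, E, F, G, H, I, L}.
Reachable from F: {F}.
In G's history but not F's: {B, E, G, H, I, L} — 6 commits.

6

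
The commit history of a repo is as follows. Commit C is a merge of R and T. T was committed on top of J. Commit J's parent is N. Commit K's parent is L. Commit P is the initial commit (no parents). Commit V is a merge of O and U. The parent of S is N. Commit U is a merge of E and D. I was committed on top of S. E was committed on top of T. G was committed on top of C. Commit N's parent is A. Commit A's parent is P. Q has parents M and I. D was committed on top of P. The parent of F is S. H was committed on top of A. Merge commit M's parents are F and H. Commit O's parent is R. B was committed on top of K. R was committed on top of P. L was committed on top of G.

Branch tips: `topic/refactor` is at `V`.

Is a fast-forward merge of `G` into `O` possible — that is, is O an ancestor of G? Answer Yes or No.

A fast-forward from O to G is possible iff O is an ancestor of G.
Ancestors of G: {A, C, G, J, N, P, R, T}.
O is not among them, so fast-forward is not possible.

No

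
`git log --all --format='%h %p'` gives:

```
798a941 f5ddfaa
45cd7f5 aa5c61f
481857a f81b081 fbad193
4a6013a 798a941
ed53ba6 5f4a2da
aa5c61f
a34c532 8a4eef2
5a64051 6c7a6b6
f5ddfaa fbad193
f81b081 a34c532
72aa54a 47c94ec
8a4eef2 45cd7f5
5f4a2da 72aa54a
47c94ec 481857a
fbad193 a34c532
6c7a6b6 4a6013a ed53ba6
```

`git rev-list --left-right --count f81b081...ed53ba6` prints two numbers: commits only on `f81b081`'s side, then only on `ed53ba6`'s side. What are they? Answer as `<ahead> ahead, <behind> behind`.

Reachable from f81b081: {45cd7f5, 8a4eef2, a34c532, aa5c61f, f81b081}.
Reachable from ed53ba6: {45cd7f5, 47c94ec, 481857a, 5f4a2da, 72aa54a, 8a4eef2, a34c532, aa5c61f, ed53ba6, f81b081, fbad193}.
Only in f81b081's history (ahead): {} — 0.
Only in ed53ba6's history (behind): {47c94ec, 481857a, 5f4a2da, 72aa54a, ed53ba6, fbad193} — 6.

0 ahead, 6 behind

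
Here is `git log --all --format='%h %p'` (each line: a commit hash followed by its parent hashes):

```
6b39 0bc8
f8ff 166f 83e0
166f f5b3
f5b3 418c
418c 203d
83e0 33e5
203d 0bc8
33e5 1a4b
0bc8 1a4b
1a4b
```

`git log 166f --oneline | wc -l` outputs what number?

Walking parent pointers from 166f: reachable set = {0bc8, 166f, 1a4b, 203d, 418c, f5b3}.
That is 6 commits.

6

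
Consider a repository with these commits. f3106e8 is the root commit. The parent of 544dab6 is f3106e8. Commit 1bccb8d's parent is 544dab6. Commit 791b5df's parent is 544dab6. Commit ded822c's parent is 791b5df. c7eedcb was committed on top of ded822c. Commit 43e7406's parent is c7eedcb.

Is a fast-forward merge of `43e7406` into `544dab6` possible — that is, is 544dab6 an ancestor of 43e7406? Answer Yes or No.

Yes

A fast-forward from 544dab6 to 43e7406 is possible iff 544dab6 is an ancestor of 43e7406.
Ancestors of 43e7406: {43e7406, 544dab6, 791b5df, c7eedcb, ded822c, f3106e8}.
544dab6 is among them, so fast-forward is possible.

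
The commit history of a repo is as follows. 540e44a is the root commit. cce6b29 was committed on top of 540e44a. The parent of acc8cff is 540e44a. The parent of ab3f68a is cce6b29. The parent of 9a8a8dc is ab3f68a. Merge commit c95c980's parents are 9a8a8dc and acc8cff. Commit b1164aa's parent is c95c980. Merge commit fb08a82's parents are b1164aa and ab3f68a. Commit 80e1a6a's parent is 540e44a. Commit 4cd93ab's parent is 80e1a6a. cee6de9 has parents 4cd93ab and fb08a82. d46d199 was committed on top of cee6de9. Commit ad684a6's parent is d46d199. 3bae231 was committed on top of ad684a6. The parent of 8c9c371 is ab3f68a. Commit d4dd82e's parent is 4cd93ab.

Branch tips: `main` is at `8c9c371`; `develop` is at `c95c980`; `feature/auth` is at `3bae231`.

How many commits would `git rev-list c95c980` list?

Walking parent pointers from c95c980: reachable set = {540e44a, 9a8a8dc, ab3f68a, acc8cff, c95c980, cce6b29}.
That is 6 commits.

6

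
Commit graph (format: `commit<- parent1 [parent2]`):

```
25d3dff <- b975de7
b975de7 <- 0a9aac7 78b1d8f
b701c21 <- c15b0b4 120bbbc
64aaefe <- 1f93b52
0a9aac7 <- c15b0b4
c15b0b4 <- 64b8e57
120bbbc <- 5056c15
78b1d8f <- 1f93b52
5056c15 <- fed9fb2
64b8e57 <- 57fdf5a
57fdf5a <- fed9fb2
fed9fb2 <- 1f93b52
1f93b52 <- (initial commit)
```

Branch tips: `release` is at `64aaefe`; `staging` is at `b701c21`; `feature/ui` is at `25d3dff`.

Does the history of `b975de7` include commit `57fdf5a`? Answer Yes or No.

Ancestors of b975de7 (commits reachable by following parents): {0a9aac7, 1f93b52, 57fdf5a, 64b8e57, 78b1d8f, b975de7, c15b0b4, fed9fb2}.
57fdf5a is in that set, so it is an ancestor of b975de7.

Yes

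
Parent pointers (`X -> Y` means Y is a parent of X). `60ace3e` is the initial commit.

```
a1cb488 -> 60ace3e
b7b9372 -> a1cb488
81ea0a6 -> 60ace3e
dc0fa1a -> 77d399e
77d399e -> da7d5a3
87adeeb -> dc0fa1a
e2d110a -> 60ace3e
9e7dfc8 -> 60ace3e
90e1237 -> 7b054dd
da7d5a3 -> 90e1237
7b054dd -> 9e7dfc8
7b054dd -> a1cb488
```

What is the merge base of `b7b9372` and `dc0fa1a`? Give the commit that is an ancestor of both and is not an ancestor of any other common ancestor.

Ancestors of b7b9372: {60ace3e, a1cb488, b7b9372}.
Ancestors of dc0fa1a: {60ace3e, 77d399e, 7b054dd, 90e1237, 9e7dfc8, a1cb488, da7d5a3, dc0fa1a}.
Common ancestors: {60ace3e, a1cb488}.
Among these, a1cb488 is not an ancestor of any other common ancestor — it is the merge base.

a1cb488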